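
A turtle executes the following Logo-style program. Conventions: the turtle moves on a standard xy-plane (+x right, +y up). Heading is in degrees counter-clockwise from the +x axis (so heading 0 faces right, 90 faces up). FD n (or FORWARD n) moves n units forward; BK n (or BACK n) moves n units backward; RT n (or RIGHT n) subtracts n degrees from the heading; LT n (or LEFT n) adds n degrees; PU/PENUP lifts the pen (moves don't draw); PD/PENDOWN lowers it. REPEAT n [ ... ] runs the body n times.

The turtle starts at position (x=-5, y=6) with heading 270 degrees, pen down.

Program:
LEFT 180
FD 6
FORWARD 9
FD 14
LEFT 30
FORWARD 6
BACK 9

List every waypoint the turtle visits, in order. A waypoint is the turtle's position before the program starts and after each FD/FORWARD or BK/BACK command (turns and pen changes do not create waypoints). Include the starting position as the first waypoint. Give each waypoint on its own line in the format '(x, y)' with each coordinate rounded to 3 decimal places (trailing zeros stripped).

Executing turtle program step by step:
Start: pos=(-5,6), heading=270, pen down
LT 180: heading 270 -> 90
FD 6: (-5,6) -> (-5,12) [heading=90, draw]
FD 9: (-5,12) -> (-5,21) [heading=90, draw]
FD 14: (-5,21) -> (-5,35) [heading=90, draw]
LT 30: heading 90 -> 120
FD 6: (-5,35) -> (-8,40.196) [heading=120, draw]
BK 9: (-8,40.196) -> (-3.5,32.402) [heading=120, draw]
Final: pos=(-3.5,32.402), heading=120, 5 segment(s) drawn
Waypoints (6 total):
(-5, 6)
(-5, 12)
(-5, 21)
(-5, 35)
(-8, 40.196)
(-3.5, 32.402)

Answer: (-5, 6)
(-5, 12)
(-5, 21)
(-5, 35)
(-8, 40.196)
(-3.5, 32.402)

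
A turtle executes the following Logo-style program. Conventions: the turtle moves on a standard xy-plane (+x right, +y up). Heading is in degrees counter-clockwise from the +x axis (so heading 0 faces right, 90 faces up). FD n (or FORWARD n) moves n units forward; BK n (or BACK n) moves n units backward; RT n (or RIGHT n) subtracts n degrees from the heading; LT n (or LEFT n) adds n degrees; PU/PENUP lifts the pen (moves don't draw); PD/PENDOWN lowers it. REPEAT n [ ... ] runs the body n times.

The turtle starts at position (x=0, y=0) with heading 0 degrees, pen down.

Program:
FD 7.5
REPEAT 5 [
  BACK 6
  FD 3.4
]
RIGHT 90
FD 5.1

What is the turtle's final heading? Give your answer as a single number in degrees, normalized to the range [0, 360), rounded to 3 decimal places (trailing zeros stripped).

Answer: 270

Derivation:
Executing turtle program step by step:
Start: pos=(0,0), heading=0, pen down
FD 7.5: (0,0) -> (7.5,0) [heading=0, draw]
REPEAT 5 [
  -- iteration 1/5 --
  BK 6: (7.5,0) -> (1.5,0) [heading=0, draw]
  FD 3.4: (1.5,0) -> (4.9,0) [heading=0, draw]
  -- iteration 2/5 --
  BK 6: (4.9,0) -> (-1.1,0) [heading=0, draw]
  FD 3.4: (-1.1,0) -> (2.3,0) [heading=0, draw]
  -- iteration 3/5 --
  BK 6: (2.3,0) -> (-3.7,0) [heading=0, draw]
  FD 3.4: (-3.7,0) -> (-0.3,0) [heading=0, draw]
  -- iteration 4/5 --
  BK 6: (-0.3,0) -> (-6.3,0) [heading=0, draw]
  FD 3.4: (-6.3,0) -> (-2.9,0) [heading=0, draw]
  -- iteration 5/5 --
  BK 6: (-2.9,0) -> (-8.9,0) [heading=0, draw]
  FD 3.4: (-8.9,0) -> (-5.5,0) [heading=0, draw]
]
RT 90: heading 0 -> 270
FD 5.1: (-5.5,0) -> (-5.5,-5.1) [heading=270, draw]
Final: pos=(-5.5,-5.1), heading=270, 12 segment(s) drawn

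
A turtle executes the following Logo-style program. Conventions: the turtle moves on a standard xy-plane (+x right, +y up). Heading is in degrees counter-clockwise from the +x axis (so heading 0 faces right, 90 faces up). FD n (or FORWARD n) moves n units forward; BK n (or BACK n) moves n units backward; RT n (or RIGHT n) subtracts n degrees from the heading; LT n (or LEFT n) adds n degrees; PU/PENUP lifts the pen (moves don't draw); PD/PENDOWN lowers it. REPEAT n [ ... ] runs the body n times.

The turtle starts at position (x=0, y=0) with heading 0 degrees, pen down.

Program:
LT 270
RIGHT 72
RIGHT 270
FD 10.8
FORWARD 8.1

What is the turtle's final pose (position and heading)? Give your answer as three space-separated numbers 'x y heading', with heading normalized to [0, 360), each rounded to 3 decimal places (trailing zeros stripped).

Executing turtle program step by step:
Start: pos=(0,0), heading=0, pen down
LT 270: heading 0 -> 270
RT 72: heading 270 -> 198
RT 270: heading 198 -> 288
FD 10.8: (0,0) -> (3.337,-10.271) [heading=288, draw]
FD 8.1: (3.337,-10.271) -> (5.84,-17.975) [heading=288, draw]
Final: pos=(5.84,-17.975), heading=288, 2 segment(s) drawn

Answer: 5.84 -17.975 288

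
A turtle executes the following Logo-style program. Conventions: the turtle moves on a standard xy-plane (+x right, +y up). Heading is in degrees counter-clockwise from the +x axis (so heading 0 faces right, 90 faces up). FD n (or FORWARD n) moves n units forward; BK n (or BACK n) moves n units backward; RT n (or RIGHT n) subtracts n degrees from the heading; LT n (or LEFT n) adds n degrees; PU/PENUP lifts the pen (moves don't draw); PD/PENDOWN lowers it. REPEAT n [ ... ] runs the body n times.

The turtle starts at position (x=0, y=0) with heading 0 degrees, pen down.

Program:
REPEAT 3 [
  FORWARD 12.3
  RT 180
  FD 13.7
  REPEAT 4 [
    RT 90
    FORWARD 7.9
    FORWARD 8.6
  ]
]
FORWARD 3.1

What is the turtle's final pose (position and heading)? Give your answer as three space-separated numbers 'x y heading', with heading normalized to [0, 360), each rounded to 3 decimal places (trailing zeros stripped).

Executing turtle program step by step:
Start: pos=(0,0), heading=0, pen down
REPEAT 3 [
  -- iteration 1/3 --
  FD 12.3: (0,0) -> (12.3,0) [heading=0, draw]
  RT 180: heading 0 -> 180
  FD 13.7: (12.3,0) -> (-1.4,0) [heading=180, draw]
  REPEAT 4 [
    -- iteration 1/4 --
    RT 90: heading 180 -> 90
    FD 7.9: (-1.4,0) -> (-1.4,7.9) [heading=90, draw]
    FD 8.6: (-1.4,7.9) -> (-1.4,16.5) [heading=90, draw]
    -- iteration 2/4 --
    RT 90: heading 90 -> 0
    FD 7.9: (-1.4,16.5) -> (6.5,16.5) [heading=0, draw]
    FD 8.6: (6.5,16.5) -> (15.1,16.5) [heading=0, draw]
    -- iteration 3/4 --
    RT 90: heading 0 -> 270
    FD 7.9: (15.1,16.5) -> (15.1,8.6) [heading=270, draw]
    FD 8.6: (15.1,8.6) -> (15.1,0) [heading=270, draw]
    -- iteration 4/4 --
    RT 90: heading 270 -> 180
    FD 7.9: (15.1,0) -> (7.2,0) [heading=180, draw]
    FD 8.6: (7.2,0) -> (-1.4,0) [heading=180, draw]
  ]
  -- iteration 2/3 --
  FD 12.3: (-1.4,0) -> (-13.7,0) [heading=180, draw]
  RT 180: heading 180 -> 0
  FD 13.7: (-13.7,0) -> (0,0) [heading=0, draw]
  REPEAT 4 [
    -- iteration 1/4 --
    RT 90: heading 0 -> 270
    FD 7.9: (0,0) -> (0,-7.9) [heading=270, draw]
    FD 8.6: (0,-7.9) -> (0,-16.5) [heading=270, draw]
    -- iteration 2/4 --
    RT 90: heading 270 -> 180
    FD 7.9: (0,-16.5) -> (-7.9,-16.5) [heading=180, draw]
    FD 8.6: (-7.9,-16.5) -> (-16.5,-16.5) [heading=180, draw]
    -- iteration 3/4 --
    RT 90: heading 180 -> 90
    FD 7.9: (-16.5,-16.5) -> (-16.5,-8.6) [heading=90, draw]
    FD 8.6: (-16.5,-8.6) -> (-16.5,0) [heading=90, draw]
    -- iteration 4/4 --
    RT 90: heading 90 -> 0
    FD 7.9: (-16.5,0) -> (-8.6,0) [heading=0, draw]
    FD 8.6: (-8.6,0) -> (0,0) [heading=0, draw]
  ]
  -- iteration 3/3 --
  FD 12.3: (0,0) -> (12.3,0) [heading=0, draw]
  RT 180: heading 0 -> 180
  FD 13.7: (12.3,0) -> (-1.4,0) [heading=180, draw]
  REPEAT 4 [
    -- iteration 1/4 --
    RT 90: heading 180 -> 90
    FD 7.9: (-1.4,0) -> (-1.4,7.9) [heading=90, draw]
    FD 8.6: (-1.4,7.9) -> (-1.4,16.5) [heading=90, draw]
    -- iteration 2/4 --
    RT 90: heading 90 -> 0
    FD 7.9: (-1.4,16.5) -> (6.5,16.5) [heading=0, draw]
    FD 8.6: (6.5,16.5) -> (15.1,16.5) [heading=0, draw]
    -- iteration 3/4 --
    RT 90: heading 0 -> 270
    FD 7.9: (15.1,16.5) -> (15.1,8.6) [heading=270, draw]
    FD 8.6: (15.1,8.6) -> (15.1,0) [heading=270, draw]
    -- iteration 4/4 --
    RT 90: heading 270 -> 180
    FD 7.9: (15.1,0) -> (7.2,0) [heading=180, draw]
    FD 8.6: (7.2,0) -> (-1.4,0) [heading=180, draw]
  ]
]
FD 3.1: (-1.4,0) -> (-4.5,0) [heading=180, draw]
Final: pos=(-4.5,0), heading=180, 31 segment(s) drawn

Answer: -4.5 0 180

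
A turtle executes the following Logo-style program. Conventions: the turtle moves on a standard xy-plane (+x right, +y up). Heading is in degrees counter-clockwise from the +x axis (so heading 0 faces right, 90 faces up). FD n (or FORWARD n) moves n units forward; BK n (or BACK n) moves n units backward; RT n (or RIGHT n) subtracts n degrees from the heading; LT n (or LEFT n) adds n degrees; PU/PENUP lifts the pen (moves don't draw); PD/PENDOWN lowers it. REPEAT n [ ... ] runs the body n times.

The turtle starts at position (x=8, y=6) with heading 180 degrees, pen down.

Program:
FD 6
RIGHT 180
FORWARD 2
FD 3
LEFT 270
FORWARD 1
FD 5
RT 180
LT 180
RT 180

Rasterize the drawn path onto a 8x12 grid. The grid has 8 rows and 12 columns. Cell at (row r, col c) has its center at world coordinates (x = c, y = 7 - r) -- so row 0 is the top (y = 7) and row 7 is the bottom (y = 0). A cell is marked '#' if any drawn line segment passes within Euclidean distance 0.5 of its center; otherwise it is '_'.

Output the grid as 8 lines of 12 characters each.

Answer: ____________
__#######___
_______#____
_______#____
_______#____
_______#____
_______#____
_______#____

Derivation:
Segment 0: (8,6) -> (2,6)
Segment 1: (2,6) -> (4,6)
Segment 2: (4,6) -> (7,6)
Segment 3: (7,6) -> (7,5)
Segment 4: (7,5) -> (7,0)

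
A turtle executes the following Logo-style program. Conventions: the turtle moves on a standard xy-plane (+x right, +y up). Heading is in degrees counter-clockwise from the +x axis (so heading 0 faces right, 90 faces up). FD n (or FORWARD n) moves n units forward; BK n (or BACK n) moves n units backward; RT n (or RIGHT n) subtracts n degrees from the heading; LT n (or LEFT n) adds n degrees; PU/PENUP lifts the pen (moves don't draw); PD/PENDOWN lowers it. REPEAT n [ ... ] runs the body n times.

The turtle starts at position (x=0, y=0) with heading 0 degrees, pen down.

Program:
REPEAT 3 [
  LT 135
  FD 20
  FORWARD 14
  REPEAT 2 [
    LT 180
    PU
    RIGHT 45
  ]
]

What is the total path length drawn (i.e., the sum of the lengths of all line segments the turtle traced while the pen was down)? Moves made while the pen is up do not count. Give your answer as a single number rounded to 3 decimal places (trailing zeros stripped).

Executing turtle program step by step:
Start: pos=(0,0), heading=0, pen down
REPEAT 3 [
  -- iteration 1/3 --
  LT 135: heading 0 -> 135
  FD 20: (0,0) -> (-14.142,14.142) [heading=135, draw]
  FD 14: (-14.142,14.142) -> (-24.042,24.042) [heading=135, draw]
  REPEAT 2 [
    -- iteration 1/2 --
    LT 180: heading 135 -> 315
    PU: pen up
    RT 45: heading 315 -> 270
    -- iteration 2/2 --
    LT 180: heading 270 -> 90
    PU: pen up
    RT 45: heading 90 -> 45
  ]
  -- iteration 2/3 --
  LT 135: heading 45 -> 180
  FD 20: (-24.042,24.042) -> (-44.042,24.042) [heading=180, move]
  FD 14: (-44.042,24.042) -> (-58.042,24.042) [heading=180, move]
  REPEAT 2 [
    -- iteration 1/2 --
    LT 180: heading 180 -> 0
    PU: pen up
    RT 45: heading 0 -> 315
    -- iteration 2/2 --
    LT 180: heading 315 -> 135
    PU: pen up
    RT 45: heading 135 -> 90
  ]
  -- iteration 3/3 --
  LT 135: heading 90 -> 225
  FD 20: (-58.042,24.042) -> (-72.184,9.899) [heading=225, move]
  FD 14: (-72.184,9.899) -> (-82.083,0) [heading=225, move]
  REPEAT 2 [
    -- iteration 1/2 --
    LT 180: heading 225 -> 45
    PU: pen up
    RT 45: heading 45 -> 0
    -- iteration 2/2 --
    LT 180: heading 0 -> 180
    PU: pen up
    RT 45: heading 180 -> 135
  ]
]
Final: pos=(-82.083,0), heading=135, 2 segment(s) drawn

Segment lengths:
  seg 1: (0,0) -> (-14.142,14.142), length = 20
  seg 2: (-14.142,14.142) -> (-24.042,24.042), length = 14
Total = 34

Answer: 34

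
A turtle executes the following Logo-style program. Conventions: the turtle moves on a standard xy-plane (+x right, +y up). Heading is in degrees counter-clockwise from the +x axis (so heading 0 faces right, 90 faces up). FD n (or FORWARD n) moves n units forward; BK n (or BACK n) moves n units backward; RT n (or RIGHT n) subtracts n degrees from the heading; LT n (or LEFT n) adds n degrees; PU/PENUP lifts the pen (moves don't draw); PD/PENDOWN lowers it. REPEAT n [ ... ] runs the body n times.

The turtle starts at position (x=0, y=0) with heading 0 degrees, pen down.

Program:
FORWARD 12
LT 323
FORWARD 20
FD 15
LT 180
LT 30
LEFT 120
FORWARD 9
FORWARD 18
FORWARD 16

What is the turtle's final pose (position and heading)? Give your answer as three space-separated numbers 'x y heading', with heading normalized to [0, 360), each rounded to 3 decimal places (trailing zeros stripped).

Executing turtle program step by step:
Start: pos=(0,0), heading=0, pen down
FD 12: (0,0) -> (12,0) [heading=0, draw]
LT 323: heading 0 -> 323
FD 20: (12,0) -> (27.973,-12.036) [heading=323, draw]
FD 15: (27.973,-12.036) -> (39.952,-21.064) [heading=323, draw]
LT 180: heading 323 -> 143
LT 30: heading 143 -> 173
LT 120: heading 173 -> 293
FD 9: (39.952,-21.064) -> (43.469,-29.348) [heading=293, draw]
FD 18: (43.469,-29.348) -> (50.502,-45.917) [heading=293, draw]
FD 16: (50.502,-45.917) -> (56.754,-60.645) [heading=293, draw]
Final: pos=(56.754,-60.645), heading=293, 6 segment(s) drawn

Answer: 56.754 -60.645 293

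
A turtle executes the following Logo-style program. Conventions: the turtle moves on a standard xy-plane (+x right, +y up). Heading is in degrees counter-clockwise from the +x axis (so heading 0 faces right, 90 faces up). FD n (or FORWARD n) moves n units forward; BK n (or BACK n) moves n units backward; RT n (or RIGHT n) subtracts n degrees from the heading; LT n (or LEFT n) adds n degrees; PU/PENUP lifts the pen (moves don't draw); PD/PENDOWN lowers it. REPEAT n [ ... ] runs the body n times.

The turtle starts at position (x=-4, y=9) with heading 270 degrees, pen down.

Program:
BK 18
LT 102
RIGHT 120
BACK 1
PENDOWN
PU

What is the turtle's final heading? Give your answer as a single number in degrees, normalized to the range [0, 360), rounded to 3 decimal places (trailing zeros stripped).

Answer: 252

Derivation:
Executing turtle program step by step:
Start: pos=(-4,9), heading=270, pen down
BK 18: (-4,9) -> (-4,27) [heading=270, draw]
LT 102: heading 270 -> 12
RT 120: heading 12 -> 252
BK 1: (-4,27) -> (-3.691,27.951) [heading=252, draw]
PD: pen down
PU: pen up
Final: pos=(-3.691,27.951), heading=252, 2 segment(s) drawn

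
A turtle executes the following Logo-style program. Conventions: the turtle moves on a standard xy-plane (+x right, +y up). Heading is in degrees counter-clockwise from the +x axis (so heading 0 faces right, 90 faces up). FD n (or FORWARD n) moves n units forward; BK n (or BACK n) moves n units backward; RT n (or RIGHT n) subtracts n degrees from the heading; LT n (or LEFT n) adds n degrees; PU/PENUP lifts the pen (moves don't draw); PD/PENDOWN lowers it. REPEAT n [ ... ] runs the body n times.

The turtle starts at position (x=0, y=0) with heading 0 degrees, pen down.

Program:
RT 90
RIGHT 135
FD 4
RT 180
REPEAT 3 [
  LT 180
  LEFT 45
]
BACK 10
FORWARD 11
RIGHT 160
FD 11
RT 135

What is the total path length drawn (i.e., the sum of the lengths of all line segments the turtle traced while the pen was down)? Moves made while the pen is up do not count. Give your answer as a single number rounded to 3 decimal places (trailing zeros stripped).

Executing turtle program step by step:
Start: pos=(0,0), heading=0, pen down
RT 90: heading 0 -> 270
RT 135: heading 270 -> 135
FD 4: (0,0) -> (-2.828,2.828) [heading=135, draw]
RT 180: heading 135 -> 315
REPEAT 3 [
  -- iteration 1/3 --
  LT 180: heading 315 -> 135
  LT 45: heading 135 -> 180
  -- iteration 2/3 --
  LT 180: heading 180 -> 0
  LT 45: heading 0 -> 45
  -- iteration 3/3 --
  LT 180: heading 45 -> 225
  LT 45: heading 225 -> 270
]
BK 10: (-2.828,2.828) -> (-2.828,12.828) [heading=270, draw]
FD 11: (-2.828,12.828) -> (-2.828,1.828) [heading=270, draw]
RT 160: heading 270 -> 110
FD 11: (-2.828,1.828) -> (-6.591,12.165) [heading=110, draw]
RT 135: heading 110 -> 335
Final: pos=(-6.591,12.165), heading=335, 4 segment(s) drawn

Segment lengths:
  seg 1: (0,0) -> (-2.828,2.828), length = 4
  seg 2: (-2.828,2.828) -> (-2.828,12.828), length = 10
  seg 3: (-2.828,12.828) -> (-2.828,1.828), length = 11
  seg 4: (-2.828,1.828) -> (-6.591,12.165), length = 11
Total = 36

Answer: 36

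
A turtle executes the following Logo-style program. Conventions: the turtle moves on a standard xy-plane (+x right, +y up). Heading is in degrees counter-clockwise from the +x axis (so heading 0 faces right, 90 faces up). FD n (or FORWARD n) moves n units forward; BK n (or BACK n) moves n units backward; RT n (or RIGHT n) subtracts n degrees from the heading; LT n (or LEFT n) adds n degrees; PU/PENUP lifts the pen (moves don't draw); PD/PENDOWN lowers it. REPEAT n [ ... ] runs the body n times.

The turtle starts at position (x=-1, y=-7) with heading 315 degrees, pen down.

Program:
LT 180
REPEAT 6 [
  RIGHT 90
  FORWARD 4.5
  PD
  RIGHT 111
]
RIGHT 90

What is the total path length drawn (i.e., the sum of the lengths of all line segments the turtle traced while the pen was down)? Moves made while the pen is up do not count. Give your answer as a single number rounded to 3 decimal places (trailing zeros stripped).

Executing turtle program step by step:
Start: pos=(-1,-7), heading=315, pen down
LT 180: heading 315 -> 135
REPEAT 6 [
  -- iteration 1/6 --
  RT 90: heading 135 -> 45
  FD 4.5: (-1,-7) -> (2.182,-3.818) [heading=45, draw]
  PD: pen down
  RT 111: heading 45 -> 294
  -- iteration 2/6 --
  RT 90: heading 294 -> 204
  FD 4.5: (2.182,-3.818) -> (-1.929,-5.648) [heading=204, draw]
  PD: pen down
  RT 111: heading 204 -> 93
  -- iteration 3/6 --
  RT 90: heading 93 -> 3
  FD 4.5: (-1.929,-5.648) -> (2.565,-5.413) [heading=3, draw]
  PD: pen down
  RT 111: heading 3 -> 252
  -- iteration 4/6 --
  RT 90: heading 252 -> 162
  FD 4.5: (2.565,-5.413) -> (-1.715,-4.022) [heading=162, draw]
  PD: pen down
  RT 111: heading 162 -> 51
  -- iteration 5/6 --
  RT 90: heading 51 -> 321
  FD 4.5: (-1.715,-4.022) -> (1.782,-6.854) [heading=321, draw]
  PD: pen down
  RT 111: heading 321 -> 210
  -- iteration 6/6 --
  RT 90: heading 210 -> 120
  FD 4.5: (1.782,-6.854) -> (-0.468,-2.957) [heading=120, draw]
  PD: pen down
  RT 111: heading 120 -> 9
]
RT 90: heading 9 -> 279
Final: pos=(-0.468,-2.957), heading=279, 6 segment(s) drawn

Segment lengths:
  seg 1: (-1,-7) -> (2.182,-3.818), length = 4.5
  seg 2: (2.182,-3.818) -> (-1.929,-5.648), length = 4.5
  seg 3: (-1.929,-5.648) -> (2.565,-5.413), length = 4.5
  seg 4: (2.565,-5.413) -> (-1.715,-4.022), length = 4.5
  seg 5: (-1.715,-4.022) -> (1.782,-6.854), length = 4.5
  seg 6: (1.782,-6.854) -> (-0.468,-2.957), length = 4.5
Total = 27

Answer: 27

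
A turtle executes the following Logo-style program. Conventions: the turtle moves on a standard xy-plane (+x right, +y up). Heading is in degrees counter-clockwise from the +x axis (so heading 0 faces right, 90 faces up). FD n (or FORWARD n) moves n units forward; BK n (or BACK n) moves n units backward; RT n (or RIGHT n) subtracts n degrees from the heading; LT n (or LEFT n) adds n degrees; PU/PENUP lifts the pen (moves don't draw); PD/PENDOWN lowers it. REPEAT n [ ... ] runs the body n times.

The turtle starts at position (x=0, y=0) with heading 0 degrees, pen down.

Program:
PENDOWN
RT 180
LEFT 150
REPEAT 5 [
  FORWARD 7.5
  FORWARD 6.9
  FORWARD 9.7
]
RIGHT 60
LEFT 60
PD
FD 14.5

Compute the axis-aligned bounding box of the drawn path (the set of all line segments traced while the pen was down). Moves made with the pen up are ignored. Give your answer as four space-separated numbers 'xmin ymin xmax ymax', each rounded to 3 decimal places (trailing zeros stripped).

Answer: 0 -67.5 116.913 0

Derivation:
Executing turtle program step by step:
Start: pos=(0,0), heading=0, pen down
PD: pen down
RT 180: heading 0 -> 180
LT 150: heading 180 -> 330
REPEAT 5 [
  -- iteration 1/5 --
  FD 7.5: (0,0) -> (6.495,-3.75) [heading=330, draw]
  FD 6.9: (6.495,-3.75) -> (12.471,-7.2) [heading=330, draw]
  FD 9.7: (12.471,-7.2) -> (20.871,-12.05) [heading=330, draw]
  -- iteration 2/5 --
  FD 7.5: (20.871,-12.05) -> (27.366,-15.8) [heading=330, draw]
  FD 6.9: (27.366,-15.8) -> (33.342,-19.25) [heading=330, draw]
  FD 9.7: (33.342,-19.25) -> (41.742,-24.1) [heading=330, draw]
  -- iteration 3/5 --
  FD 7.5: (41.742,-24.1) -> (48.238,-27.85) [heading=330, draw]
  FD 6.9: (48.238,-27.85) -> (54.213,-31.3) [heading=330, draw]
  FD 9.7: (54.213,-31.3) -> (62.614,-36.15) [heading=330, draw]
  -- iteration 4/5 --
  FD 7.5: (62.614,-36.15) -> (69.109,-39.9) [heading=330, draw]
  FD 6.9: (69.109,-39.9) -> (75.084,-43.35) [heading=330, draw]
  FD 9.7: (75.084,-43.35) -> (83.485,-48.2) [heading=330, draw]
  -- iteration 5/5 --
  FD 7.5: (83.485,-48.2) -> (89.98,-51.95) [heading=330, draw]
  FD 6.9: (89.98,-51.95) -> (95.956,-55.4) [heading=330, draw]
  FD 9.7: (95.956,-55.4) -> (104.356,-60.25) [heading=330, draw]
]
RT 60: heading 330 -> 270
LT 60: heading 270 -> 330
PD: pen down
FD 14.5: (104.356,-60.25) -> (116.913,-67.5) [heading=330, draw]
Final: pos=(116.913,-67.5), heading=330, 16 segment(s) drawn

Segment endpoints: x in {0, 6.495, 12.471, 20.871, 27.366, 33.342, 41.742, 48.238, 54.213, 62.614, 69.109, 75.084, 83.485, 89.98, 95.956, 104.356, 116.913}, y in {-67.5, -60.25, -55.4, -51.95, -48.2, -43.35, -39.9, -36.15, -31.3, -27.85, -24.1, -19.25, -15.8, -12.05, -7.2, -3.75, 0}
xmin=0, ymin=-67.5, xmax=116.913, ymax=0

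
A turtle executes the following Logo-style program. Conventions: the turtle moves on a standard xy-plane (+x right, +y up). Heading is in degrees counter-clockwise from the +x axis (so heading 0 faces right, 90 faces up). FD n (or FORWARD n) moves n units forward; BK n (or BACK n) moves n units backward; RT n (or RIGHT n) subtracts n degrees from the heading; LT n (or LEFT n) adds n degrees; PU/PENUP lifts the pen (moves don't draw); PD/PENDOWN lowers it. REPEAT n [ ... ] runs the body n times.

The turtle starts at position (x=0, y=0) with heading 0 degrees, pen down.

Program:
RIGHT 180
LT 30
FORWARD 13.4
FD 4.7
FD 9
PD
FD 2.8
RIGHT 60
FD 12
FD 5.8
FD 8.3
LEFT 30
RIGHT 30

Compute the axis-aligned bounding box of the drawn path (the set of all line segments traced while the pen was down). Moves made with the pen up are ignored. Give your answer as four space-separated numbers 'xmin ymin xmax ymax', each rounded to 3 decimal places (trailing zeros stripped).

Answer: -48.497 -14.95 0 0

Derivation:
Executing turtle program step by step:
Start: pos=(0,0), heading=0, pen down
RT 180: heading 0 -> 180
LT 30: heading 180 -> 210
FD 13.4: (0,0) -> (-11.605,-6.7) [heading=210, draw]
FD 4.7: (-11.605,-6.7) -> (-15.675,-9.05) [heading=210, draw]
FD 9: (-15.675,-9.05) -> (-23.469,-13.55) [heading=210, draw]
PD: pen down
FD 2.8: (-23.469,-13.55) -> (-25.894,-14.95) [heading=210, draw]
RT 60: heading 210 -> 150
FD 12: (-25.894,-14.95) -> (-36.286,-8.95) [heading=150, draw]
FD 5.8: (-36.286,-8.95) -> (-41.309,-6.05) [heading=150, draw]
FD 8.3: (-41.309,-6.05) -> (-48.497,-1.9) [heading=150, draw]
LT 30: heading 150 -> 180
RT 30: heading 180 -> 150
Final: pos=(-48.497,-1.9), heading=150, 7 segment(s) drawn

Segment endpoints: x in {-48.497, -41.309, -36.286, -25.894, -23.469, -15.675, -11.605, 0}, y in {-14.95, -13.55, -9.05, -8.95, -6.7, -6.05, -1.9, 0}
xmin=-48.497, ymin=-14.95, xmax=0, ymax=0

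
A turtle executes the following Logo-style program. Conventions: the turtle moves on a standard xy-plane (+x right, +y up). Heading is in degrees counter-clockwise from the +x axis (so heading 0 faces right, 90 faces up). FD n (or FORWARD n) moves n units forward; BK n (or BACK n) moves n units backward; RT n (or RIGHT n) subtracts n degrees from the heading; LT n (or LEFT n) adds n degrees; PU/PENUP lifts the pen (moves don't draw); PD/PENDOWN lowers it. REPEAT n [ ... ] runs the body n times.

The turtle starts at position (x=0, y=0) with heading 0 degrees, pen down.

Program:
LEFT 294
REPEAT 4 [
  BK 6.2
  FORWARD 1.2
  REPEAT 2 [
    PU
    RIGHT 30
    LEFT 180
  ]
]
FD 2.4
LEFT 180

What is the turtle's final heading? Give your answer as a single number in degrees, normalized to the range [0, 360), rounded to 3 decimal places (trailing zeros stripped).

Executing turtle program step by step:
Start: pos=(0,0), heading=0, pen down
LT 294: heading 0 -> 294
REPEAT 4 [
  -- iteration 1/4 --
  BK 6.2: (0,0) -> (-2.522,5.664) [heading=294, draw]
  FD 1.2: (-2.522,5.664) -> (-2.034,4.568) [heading=294, draw]
  REPEAT 2 [
    -- iteration 1/2 --
    PU: pen up
    RT 30: heading 294 -> 264
    LT 180: heading 264 -> 84
    -- iteration 2/2 --
    PU: pen up
    RT 30: heading 84 -> 54
    LT 180: heading 54 -> 234
  ]
  -- iteration 2/4 --
  BK 6.2: (-2.034,4.568) -> (1.611,9.584) [heading=234, move]
  FD 1.2: (1.611,9.584) -> (0.905,8.613) [heading=234, move]
  REPEAT 2 [
    -- iteration 1/2 --
    PU: pen up
    RT 30: heading 234 -> 204
    LT 180: heading 204 -> 24
    -- iteration 2/2 --
    PU: pen up
    RT 30: heading 24 -> 354
    LT 180: heading 354 -> 174
  ]
  -- iteration 3/4 --
  BK 6.2: (0.905,8.613) -> (7.071,7.965) [heading=174, move]
  FD 1.2: (7.071,7.965) -> (5.878,8.09) [heading=174, move]
  REPEAT 2 [
    -- iteration 1/2 --
    PU: pen up
    RT 30: heading 174 -> 144
    LT 180: heading 144 -> 324
    -- iteration 2/2 --
    PU: pen up
    RT 30: heading 324 -> 294
    LT 180: heading 294 -> 114
  ]
  -- iteration 4/4 --
  BK 6.2: (5.878,8.09) -> (8.4,2.426) [heading=114, move]
  FD 1.2: (8.4,2.426) -> (7.912,3.522) [heading=114, move]
  REPEAT 2 [
    -- iteration 1/2 --
    PU: pen up
    RT 30: heading 114 -> 84
    LT 180: heading 84 -> 264
    -- iteration 2/2 --
    PU: pen up
    RT 30: heading 264 -> 234
    LT 180: heading 234 -> 54
  ]
]
FD 2.4: (7.912,3.522) -> (9.322,5.464) [heading=54, move]
LT 180: heading 54 -> 234
Final: pos=(9.322,5.464), heading=234, 2 segment(s) drawn

Answer: 234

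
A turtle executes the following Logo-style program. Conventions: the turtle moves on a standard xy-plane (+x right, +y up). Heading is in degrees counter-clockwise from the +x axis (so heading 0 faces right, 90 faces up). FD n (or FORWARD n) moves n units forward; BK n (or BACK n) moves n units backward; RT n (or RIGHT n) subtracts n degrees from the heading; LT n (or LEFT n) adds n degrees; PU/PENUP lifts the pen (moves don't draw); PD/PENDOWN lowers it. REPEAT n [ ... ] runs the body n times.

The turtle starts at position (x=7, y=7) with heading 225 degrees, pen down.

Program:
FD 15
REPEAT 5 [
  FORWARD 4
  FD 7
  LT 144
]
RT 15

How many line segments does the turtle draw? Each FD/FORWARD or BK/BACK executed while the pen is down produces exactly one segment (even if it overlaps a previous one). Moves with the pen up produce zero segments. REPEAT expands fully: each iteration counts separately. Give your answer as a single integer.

Executing turtle program step by step:
Start: pos=(7,7), heading=225, pen down
FD 15: (7,7) -> (-3.607,-3.607) [heading=225, draw]
REPEAT 5 [
  -- iteration 1/5 --
  FD 4: (-3.607,-3.607) -> (-6.435,-6.435) [heading=225, draw]
  FD 7: (-6.435,-6.435) -> (-11.385,-11.385) [heading=225, draw]
  LT 144: heading 225 -> 9
  -- iteration 2/5 --
  FD 4: (-11.385,-11.385) -> (-7.434,-10.759) [heading=9, draw]
  FD 7: (-7.434,-10.759) -> (-0.52,-9.664) [heading=9, draw]
  LT 144: heading 9 -> 153
  -- iteration 3/5 --
  FD 4: (-0.52,-9.664) -> (-4.084,-7.848) [heading=153, draw]
  FD 7: (-4.084,-7.848) -> (-10.321,-4.67) [heading=153, draw]
  LT 144: heading 153 -> 297
  -- iteration 4/5 --
  FD 4: (-10.321,-4.67) -> (-8.505,-8.234) [heading=297, draw]
  FD 7: (-8.505,-8.234) -> (-5.327,-14.471) [heading=297, draw]
  LT 144: heading 297 -> 81
  -- iteration 5/5 --
  FD 4: (-5.327,-14.471) -> (-4.702,-10.52) [heading=81, draw]
  FD 7: (-4.702,-10.52) -> (-3.607,-3.607) [heading=81, draw]
  LT 144: heading 81 -> 225
]
RT 15: heading 225 -> 210
Final: pos=(-3.607,-3.607), heading=210, 11 segment(s) drawn
Segments drawn: 11

Answer: 11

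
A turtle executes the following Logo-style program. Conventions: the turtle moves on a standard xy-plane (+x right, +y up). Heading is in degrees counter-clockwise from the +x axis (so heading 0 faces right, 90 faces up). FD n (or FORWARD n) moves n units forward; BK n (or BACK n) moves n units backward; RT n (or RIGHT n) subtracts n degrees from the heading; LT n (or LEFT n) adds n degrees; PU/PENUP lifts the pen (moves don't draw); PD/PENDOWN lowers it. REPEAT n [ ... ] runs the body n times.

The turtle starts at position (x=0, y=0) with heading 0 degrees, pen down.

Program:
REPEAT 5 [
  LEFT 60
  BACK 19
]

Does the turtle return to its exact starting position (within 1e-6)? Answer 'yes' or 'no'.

Answer: no

Derivation:
Executing turtle program step by step:
Start: pos=(0,0), heading=0, pen down
REPEAT 5 [
  -- iteration 1/5 --
  LT 60: heading 0 -> 60
  BK 19: (0,0) -> (-9.5,-16.454) [heading=60, draw]
  -- iteration 2/5 --
  LT 60: heading 60 -> 120
  BK 19: (-9.5,-16.454) -> (0,-32.909) [heading=120, draw]
  -- iteration 3/5 --
  LT 60: heading 120 -> 180
  BK 19: (0,-32.909) -> (19,-32.909) [heading=180, draw]
  -- iteration 4/5 --
  LT 60: heading 180 -> 240
  BK 19: (19,-32.909) -> (28.5,-16.454) [heading=240, draw]
  -- iteration 5/5 --
  LT 60: heading 240 -> 300
  BK 19: (28.5,-16.454) -> (19,0) [heading=300, draw]
]
Final: pos=(19,0), heading=300, 5 segment(s) drawn

Start position: (0, 0)
Final position: (19, 0)
Distance = 19; >= 1e-6 -> NOT closed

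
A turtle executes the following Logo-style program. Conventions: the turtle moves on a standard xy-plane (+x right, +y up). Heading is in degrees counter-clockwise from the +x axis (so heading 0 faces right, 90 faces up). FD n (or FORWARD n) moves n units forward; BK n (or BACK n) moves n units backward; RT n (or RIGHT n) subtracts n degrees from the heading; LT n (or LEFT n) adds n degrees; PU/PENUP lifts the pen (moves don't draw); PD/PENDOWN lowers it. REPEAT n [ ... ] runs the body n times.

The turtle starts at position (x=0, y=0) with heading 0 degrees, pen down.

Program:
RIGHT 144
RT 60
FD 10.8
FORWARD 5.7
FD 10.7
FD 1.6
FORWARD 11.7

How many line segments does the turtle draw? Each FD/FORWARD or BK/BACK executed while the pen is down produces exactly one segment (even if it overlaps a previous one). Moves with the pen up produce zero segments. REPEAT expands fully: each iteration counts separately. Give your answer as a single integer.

Answer: 5

Derivation:
Executing turtle program step by step:
Start: pos=(0,0), heading=0, pen down
RT 144: heading 0 -> 216
RT 60: heading 216 -> 156
FD 10.8: (0,0) -> (-9.866,4.393) [heading=156, draw]
FD 5.7: (-9.866,4.393) -> (-15.074,6.711) [heading=156, draw]
FD 10.7: (-15.074,6.711) -> (-24.848,11.063) [heading=156, draw]
FD 1.6: (-24.848,11.063) -> (-26.31,11.714) [heading=156, draw]
FD 11.7: (-26.31,11.714) -> (-36.999,16.473) [heading=156, draw]
Final: pos=(-36.999,16.473), heading=156, 5 segment(s) drawn
Segments drawn: 5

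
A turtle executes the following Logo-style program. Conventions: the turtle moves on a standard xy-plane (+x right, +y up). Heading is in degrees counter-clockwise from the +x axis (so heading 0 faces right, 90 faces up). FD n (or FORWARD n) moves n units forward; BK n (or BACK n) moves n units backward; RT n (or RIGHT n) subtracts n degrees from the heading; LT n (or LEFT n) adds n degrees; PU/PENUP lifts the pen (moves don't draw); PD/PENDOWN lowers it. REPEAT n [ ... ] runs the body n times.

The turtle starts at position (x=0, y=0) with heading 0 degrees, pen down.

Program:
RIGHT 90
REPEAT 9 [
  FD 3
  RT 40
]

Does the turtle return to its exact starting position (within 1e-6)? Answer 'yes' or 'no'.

Answer: yes

Derivation:
Executing turtle program step by step:
Start: pos=(0,0), heading=0, pen down
RT 90: heading 0 -> 270
REPEAT 9 [
  -- iteration 1/9 --
  FD 3: (0,0) -> (0,-3) [heading=270, draw]
  RT 40: heading 270 -> 230
  -- iteration 2/9 --
  FD 3: (0,-3) -> (-1.928,-5.298) [heading=230, draw]
  RT 40: heading 230 -> 190
  -- iteration 3/9 --
  FD 3: (-1.928,-5.298) -> (-4.883,-5.819) [heading=190, draw]
  RT 40: heading 190 -> 150
  -- iteration 4/9 --
  FD 3: (-4.883,-5.819) -> (-7.481,-4.319) [heading=150, draw]
  RT 40: heading 150 -> 110
  -- iteration 5/9 --
  FD 3: (-7.481,-4.319) -> (-8.507,-1.5) [heading=110, draw]
  RT 40: heading 110 -> 70
  -- iteration 6/9 --
  FD 3: (-8.507,-1.5) -> (-7.481,1.319) [heading=70, draw]
  RT 40: heading 70 -> 30
  -- iteration 7/9 --
  FD 3: (-7.481,1.319) -> (-4.883,2.819) [heading=30, draw]
  RT 40: heading 30 -> 350
  -- iteration 8/9 --
  FD 3: (-4.883,2.819) -> (-1.928,2.298) [heading=350, draw]
  RT 40: heading 350 -> 310
  -- iteration 9/9 --
  FD 3: (-1.928,2.298) -> (0,0) [heading=310, draw]
  RT 40: heading 310 -> 270
]
Final: pos=(0,0), heading=270, 9 segment(s) drawn

Start position: (0, 0)
Final position: (0, 0)
Distance = 0; < 1e-6 -> CLOSED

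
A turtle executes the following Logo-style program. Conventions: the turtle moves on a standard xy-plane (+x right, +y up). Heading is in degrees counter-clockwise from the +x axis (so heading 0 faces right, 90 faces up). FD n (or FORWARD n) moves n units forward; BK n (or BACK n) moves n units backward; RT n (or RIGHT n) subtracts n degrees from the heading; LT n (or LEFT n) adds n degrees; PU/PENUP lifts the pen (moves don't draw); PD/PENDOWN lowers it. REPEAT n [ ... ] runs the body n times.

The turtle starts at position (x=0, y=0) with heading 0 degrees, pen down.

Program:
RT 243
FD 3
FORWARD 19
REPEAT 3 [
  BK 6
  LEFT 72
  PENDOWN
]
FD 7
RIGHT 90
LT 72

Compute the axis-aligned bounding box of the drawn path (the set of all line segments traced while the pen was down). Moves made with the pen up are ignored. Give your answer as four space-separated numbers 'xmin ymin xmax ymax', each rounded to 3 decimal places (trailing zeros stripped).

Answer: -9.988 0 5.838 21.121

Derivation:
Executing turtle program step by step:
Start: pos=(0,0), heading=0, pen down
RT 243: heading 0 -> 117
FD 3: (0,0) -> (-1.362,2.673) [heading=117, draw]
FD 19: (-1.362,2.673) -> (-9.988,19.602) [heading=117, draw]
REPEAT 3 [
  -- iteration 1/3 --
  BK 6: (-9.988,19.602) -> (-7.264,14.256) [heading=117, draw]
  LT 72: heading 117 -> 189
  PD: pen down
  -- iteration 2/3 --
  BK 6: (-7.264,14.256) -> (-1.338,15.195) [heading=189, draw]
  LT 72: heading 189 -> 261
  PD: pen down
  -- iteration 3/3 --
  BK 6: (-1.338,15.195) -> (-0.399,21.121) [heading=261, draw]
  LT 72: heading 261 -> 333
  PD: pen down
]
FD 7: (-0.399,21.121) -> (5.838,17.943) [heading=333, draw]
RT 90: heading 333 -> 243
LT 72: heading 243 -> 315
Final: pos=(5.838,17.943), heading=315, 6 segment(s) drawn

Segment endpoints: x in {-9.988, -7.264, -1.362, -1.338, -0.399, 0, 5.838}, y in {0, 2.673, 14.256, 15.195, 17.943, 19.602, 21.121}
xmin=-9.988, ymin=0, xmax=5.838, ymax=21.121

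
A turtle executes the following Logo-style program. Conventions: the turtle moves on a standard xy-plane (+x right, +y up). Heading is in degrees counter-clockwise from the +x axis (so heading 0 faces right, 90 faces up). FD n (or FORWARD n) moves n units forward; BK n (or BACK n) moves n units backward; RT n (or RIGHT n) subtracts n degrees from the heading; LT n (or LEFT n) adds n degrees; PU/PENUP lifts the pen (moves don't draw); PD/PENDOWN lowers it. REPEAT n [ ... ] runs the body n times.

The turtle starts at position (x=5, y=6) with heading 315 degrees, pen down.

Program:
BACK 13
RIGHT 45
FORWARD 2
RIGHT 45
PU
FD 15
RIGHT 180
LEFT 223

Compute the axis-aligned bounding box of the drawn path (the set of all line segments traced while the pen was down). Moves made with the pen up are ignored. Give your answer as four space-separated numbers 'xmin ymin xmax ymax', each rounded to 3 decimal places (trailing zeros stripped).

Executing turtle program step by step:
Start: pos=(5,6), heading=315, pen down
BK 13: (5,6) -> (-4.192,15.192) [heading=315, draw]
RT 45: heading 315 -> 270
FD 2: (-4.192,15.192) -> (-4.192,13.192) [heading=270, draw]
RT 45: heading 270 -> 225
PU: pen up
FD 15: (-4.192,13.192) -> (-14.799,2.586) [heading=225, move]
RT 180: heading 225 -> 45
LT 223: heading 45 -> 268
Final: pos=(-14.799,2.586), heading=268, 2 segment(s) drawn

Segment endpoints: x in {-4.192, 5}, y in {6, 13.192, 15.192}
xmin=-4.192, ymin=6, xmax=5, ymax=15.192

Answer: -4.192 6 5 15.192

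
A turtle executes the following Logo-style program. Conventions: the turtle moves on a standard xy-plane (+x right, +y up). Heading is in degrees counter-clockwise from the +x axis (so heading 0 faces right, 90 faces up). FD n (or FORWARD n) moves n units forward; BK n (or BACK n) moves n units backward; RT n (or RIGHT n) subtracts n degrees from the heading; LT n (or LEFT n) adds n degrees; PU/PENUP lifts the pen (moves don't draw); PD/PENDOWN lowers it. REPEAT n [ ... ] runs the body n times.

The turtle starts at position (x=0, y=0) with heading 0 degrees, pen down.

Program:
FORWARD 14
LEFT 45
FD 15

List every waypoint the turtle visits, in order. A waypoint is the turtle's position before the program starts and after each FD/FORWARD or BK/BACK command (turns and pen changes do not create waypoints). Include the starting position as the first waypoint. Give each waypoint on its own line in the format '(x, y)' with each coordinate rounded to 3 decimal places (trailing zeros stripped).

Executing turtle program step by step:
Start: pos=(0,0), heading=0, pen down
FD 14: (0,0) -> (14,0) [heading=0, draw]
LT 45: heading 0 -> 45
FD 15: (14,0) -> (24.607,10.607) [heading=45, draw]
Final: pos=(24.607,10.607), heading=45, 2 segment(s) drawn
Waypoints (3 total):
(0, 0)
(14, 0)
(24.607, 10.607)

Answer: (0, 0)
(14, 0)
(24.607, 10.607)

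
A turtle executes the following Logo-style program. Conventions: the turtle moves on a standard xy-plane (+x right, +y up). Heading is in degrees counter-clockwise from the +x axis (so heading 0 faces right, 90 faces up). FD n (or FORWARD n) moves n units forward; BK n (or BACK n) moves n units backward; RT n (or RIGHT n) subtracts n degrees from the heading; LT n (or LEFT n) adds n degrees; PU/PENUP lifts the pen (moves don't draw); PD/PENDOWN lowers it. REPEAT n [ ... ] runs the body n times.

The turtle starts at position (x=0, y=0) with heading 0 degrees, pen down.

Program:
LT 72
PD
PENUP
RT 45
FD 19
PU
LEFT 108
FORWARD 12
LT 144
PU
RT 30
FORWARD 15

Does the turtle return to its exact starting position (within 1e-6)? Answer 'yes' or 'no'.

Executing turtle program step by step:
Start: pos=(0,0), heading=0, pen down
LT 72: heading 0 -> 72
PD: pen down
PU: pen up
RT 45: heading 72 -> 27
FD 19: (0,0) -> (16.929,8.626) [heading=27, move]
PU: pen up
LT 108: heading 27 -> 135
FD 12: (16.929,8.626) -> (8.444,17.111) [heading=135, move]
LT 144: heading 135 -> 279
PU: pen up
RT 30: heading 279 -> 249
FD 15: (8.444,17.111) -> (3.068,3.107) [heading=249, move]
Final: pos=(3.068,3.107), heading=249, 0 segment(s) drawn

Start position: (0, 0)
Final position: (3.068, 3.107)
Distance = 4.367; >= 1e-6 -> NOT closed

Answer: no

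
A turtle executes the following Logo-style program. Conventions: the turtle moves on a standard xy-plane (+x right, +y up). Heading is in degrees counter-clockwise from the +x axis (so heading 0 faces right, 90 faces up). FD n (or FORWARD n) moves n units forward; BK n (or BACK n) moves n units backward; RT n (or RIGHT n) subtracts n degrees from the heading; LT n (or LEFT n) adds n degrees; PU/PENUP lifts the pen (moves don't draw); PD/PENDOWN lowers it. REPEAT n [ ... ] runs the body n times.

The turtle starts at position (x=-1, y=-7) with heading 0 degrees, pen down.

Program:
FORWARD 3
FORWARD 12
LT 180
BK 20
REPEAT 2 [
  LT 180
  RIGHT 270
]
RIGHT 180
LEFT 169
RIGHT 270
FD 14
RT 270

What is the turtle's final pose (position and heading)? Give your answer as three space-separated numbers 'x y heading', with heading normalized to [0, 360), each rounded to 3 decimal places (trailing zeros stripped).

Answer: 36.671 6.743 169

Derivation:
Executing turtle program step by step:
Start: pos=(-1,-7), heading=0, pen down
FD 3: (-1,-7) -> (2,-7) [heading=0, draw]
FD 12: (2,-7) -> (14,-7) [heading=0, draw]
LT 180: heading 0 -> 180
BK 20: (14,-7) -> (34,-7) [heading=180, draw]
REPEAT 2 [
  -- iteration 1/2 --
  LT 180: heading 180 -> 0
  RT 270: heading 0 -> 90
  -- iteration 2/2 --
  LT 180: heading 90 -> 270
  RT 270: heading 270 -> 0
]
RT 180: heading 0 -> 180
LT 169: heading 180 -> 349
RT 270: heading 349 -> 79
FD 14: (34,-7) -> (36.671,6.743) [heading=79, draw]
RT 270: heading 79 -> 169
Final: pos=(36.671,6.743), heading=169, 4 segment(s) drawn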